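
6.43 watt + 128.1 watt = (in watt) 134.5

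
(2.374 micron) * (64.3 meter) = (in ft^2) 0.001643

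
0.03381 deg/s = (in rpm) 0.005635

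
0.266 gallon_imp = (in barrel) 0.007606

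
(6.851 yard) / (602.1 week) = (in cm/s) 1.72e-06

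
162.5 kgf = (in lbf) 358.3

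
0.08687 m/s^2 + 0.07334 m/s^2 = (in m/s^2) 0.1602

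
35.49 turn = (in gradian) 1.42e+04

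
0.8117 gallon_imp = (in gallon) 0.9748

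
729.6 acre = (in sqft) 3.178e+07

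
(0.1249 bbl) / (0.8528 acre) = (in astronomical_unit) 3.846e-17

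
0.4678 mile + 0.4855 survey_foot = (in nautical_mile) 0.4066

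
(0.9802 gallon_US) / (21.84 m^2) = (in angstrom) 1.699e+06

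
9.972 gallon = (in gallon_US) 9.972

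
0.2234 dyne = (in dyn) 0.2234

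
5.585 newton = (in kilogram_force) 0.5695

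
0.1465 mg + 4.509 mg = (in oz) 0.0001642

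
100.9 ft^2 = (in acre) 0.002316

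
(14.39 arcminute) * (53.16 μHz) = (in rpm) 2.125e-06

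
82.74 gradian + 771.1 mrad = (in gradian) 131.8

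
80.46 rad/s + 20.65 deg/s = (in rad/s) 80.82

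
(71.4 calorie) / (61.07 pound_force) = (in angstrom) 1.1e+10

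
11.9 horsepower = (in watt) 8874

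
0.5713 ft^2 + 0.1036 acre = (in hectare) 0.04193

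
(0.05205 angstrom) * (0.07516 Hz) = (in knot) 7.604e-13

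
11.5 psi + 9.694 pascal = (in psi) 11.5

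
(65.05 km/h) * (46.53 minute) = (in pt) 1.43e+08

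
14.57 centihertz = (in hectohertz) 0.001457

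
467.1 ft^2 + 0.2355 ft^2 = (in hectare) 0.004342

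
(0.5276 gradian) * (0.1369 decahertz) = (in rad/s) 0.01135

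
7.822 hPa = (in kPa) 0.7822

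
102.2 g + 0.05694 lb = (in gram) 128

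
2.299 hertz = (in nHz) 2.299e+09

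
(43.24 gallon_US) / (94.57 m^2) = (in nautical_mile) 9.346e-07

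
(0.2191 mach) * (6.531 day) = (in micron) 4.21e+13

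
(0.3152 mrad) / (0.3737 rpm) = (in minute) 0.0001342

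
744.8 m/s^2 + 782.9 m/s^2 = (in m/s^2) 1528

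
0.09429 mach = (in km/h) 115.6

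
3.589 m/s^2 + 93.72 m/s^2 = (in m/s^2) 97.31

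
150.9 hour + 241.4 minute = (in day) 6.455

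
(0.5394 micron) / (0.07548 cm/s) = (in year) 2.266e-11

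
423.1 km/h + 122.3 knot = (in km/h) 649.6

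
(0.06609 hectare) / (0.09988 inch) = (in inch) 1.026e+07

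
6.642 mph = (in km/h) 10.69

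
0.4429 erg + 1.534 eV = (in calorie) 1.059e-08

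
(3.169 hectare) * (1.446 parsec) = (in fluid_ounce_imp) 4.976e+25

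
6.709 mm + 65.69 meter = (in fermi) 6.57e+16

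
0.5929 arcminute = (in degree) 0.009882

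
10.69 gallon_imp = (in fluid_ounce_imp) 1710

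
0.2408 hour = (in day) 0.01003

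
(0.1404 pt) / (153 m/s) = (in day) 3.747e-12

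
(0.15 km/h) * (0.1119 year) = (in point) 4.168e+08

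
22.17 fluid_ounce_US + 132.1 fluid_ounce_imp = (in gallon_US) 1.165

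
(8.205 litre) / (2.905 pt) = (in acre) 0.001978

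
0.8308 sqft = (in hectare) 7.718e-06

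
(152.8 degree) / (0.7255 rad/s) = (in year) 1.166e-07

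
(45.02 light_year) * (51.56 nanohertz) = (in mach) 6.449e+07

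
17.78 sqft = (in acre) 0.0004082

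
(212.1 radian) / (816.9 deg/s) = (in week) 2.46e-05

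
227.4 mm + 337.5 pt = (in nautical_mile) 0.0001871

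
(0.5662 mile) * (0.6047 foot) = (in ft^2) 1808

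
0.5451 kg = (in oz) 19.23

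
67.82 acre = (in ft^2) 2.954e+06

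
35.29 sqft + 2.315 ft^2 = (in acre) 0.0008633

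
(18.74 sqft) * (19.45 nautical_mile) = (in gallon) 1.657e+07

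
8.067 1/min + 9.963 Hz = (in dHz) 101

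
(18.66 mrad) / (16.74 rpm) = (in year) 3.375e-10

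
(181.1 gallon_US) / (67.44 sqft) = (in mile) 6.799e-05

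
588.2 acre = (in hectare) 238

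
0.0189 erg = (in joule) 1.89e-09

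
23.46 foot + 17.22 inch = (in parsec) 2.459e-16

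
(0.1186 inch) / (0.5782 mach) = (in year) 4.852e-13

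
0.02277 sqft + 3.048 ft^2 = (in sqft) 3.071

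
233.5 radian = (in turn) 37.16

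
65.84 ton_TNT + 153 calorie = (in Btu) 2.611e+08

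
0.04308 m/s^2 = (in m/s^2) 0.04308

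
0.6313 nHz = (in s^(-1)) 6.313e-10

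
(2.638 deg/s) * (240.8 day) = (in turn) 1.525e+05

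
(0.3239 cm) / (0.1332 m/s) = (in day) 2.814e-07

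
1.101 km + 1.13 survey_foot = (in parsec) 3.569e-14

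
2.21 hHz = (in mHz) 2.21e+05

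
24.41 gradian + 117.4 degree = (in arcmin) 8362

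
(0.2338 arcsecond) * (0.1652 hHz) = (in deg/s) 0.001073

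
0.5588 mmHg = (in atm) 0.0007353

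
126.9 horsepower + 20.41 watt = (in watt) 9.465e+04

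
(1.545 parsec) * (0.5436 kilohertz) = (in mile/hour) 5.797e+19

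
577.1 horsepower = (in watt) 4.303e+05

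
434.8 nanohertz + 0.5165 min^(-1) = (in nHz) 8.609e+06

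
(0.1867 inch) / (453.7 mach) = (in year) 9.734e-16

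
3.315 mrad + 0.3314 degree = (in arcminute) 31.28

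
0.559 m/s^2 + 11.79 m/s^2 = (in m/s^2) 12.35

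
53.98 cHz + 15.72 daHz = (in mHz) 1.577e+05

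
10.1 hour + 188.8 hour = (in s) 7.16e+05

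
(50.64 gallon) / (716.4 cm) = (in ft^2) 0.288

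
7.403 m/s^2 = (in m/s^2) 7.403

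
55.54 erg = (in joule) 5.554e-06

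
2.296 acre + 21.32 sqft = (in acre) 2.296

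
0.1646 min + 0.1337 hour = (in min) 8.187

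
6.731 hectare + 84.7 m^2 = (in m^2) 6.739e+04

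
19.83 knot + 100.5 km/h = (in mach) 0.1119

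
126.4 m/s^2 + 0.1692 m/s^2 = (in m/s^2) 126.6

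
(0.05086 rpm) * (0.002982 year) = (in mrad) 5.009e+05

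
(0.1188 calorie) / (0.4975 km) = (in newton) 0.0009991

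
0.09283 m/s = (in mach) 0.0002726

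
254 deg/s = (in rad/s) 4.433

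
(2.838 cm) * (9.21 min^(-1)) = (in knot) 0.008468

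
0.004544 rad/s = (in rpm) 0.04339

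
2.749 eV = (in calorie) 1.053e-19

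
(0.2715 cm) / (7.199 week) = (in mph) 1.395e-09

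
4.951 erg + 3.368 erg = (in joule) 8.319e-07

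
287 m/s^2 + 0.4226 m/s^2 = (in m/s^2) 287.4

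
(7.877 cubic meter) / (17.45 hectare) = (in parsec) 1.463e-21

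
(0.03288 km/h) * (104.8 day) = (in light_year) 8.741e-12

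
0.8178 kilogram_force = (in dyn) 8.02e+05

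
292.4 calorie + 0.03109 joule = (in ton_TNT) 2.924e-07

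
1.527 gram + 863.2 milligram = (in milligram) 2390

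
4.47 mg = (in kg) 4.47e-06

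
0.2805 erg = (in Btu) 2.659e-11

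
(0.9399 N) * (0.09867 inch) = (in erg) 2.356e+04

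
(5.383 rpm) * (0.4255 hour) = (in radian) 863.5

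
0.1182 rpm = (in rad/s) 0.01238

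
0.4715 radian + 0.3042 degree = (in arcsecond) 9.835e+04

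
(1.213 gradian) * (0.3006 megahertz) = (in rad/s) 5728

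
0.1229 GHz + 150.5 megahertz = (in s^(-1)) 2.734e+08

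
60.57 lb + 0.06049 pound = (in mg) 2.75e+07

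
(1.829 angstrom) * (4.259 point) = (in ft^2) 2.958e-12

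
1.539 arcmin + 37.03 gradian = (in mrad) 582.1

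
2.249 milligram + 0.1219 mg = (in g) 0.002371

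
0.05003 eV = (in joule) 8.016e-21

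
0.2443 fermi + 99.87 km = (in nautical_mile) 53.93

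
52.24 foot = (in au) 1.064e-10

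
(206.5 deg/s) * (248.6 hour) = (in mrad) 3.226e+09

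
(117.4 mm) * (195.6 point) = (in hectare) 8.101e-07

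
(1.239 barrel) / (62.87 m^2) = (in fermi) 3.133e+12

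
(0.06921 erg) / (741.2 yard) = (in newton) 1.021e-11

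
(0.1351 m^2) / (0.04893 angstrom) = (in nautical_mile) 1.491e+07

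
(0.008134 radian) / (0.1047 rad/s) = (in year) 2.463e-09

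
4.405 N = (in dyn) 4.405e+05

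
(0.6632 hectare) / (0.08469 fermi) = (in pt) 2.22e+23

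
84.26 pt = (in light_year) 3.142e-18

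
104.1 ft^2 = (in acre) 0.00239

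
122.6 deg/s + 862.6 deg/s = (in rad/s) 17.19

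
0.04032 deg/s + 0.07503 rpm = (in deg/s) 0.4905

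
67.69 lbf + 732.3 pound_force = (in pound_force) 800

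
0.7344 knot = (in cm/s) 37.78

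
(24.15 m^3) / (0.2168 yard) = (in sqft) 1311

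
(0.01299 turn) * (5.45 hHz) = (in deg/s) 2549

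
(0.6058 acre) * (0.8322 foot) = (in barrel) 3911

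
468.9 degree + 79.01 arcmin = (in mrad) 8207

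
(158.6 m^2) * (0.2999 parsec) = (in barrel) 9.231e+18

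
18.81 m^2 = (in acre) 0.004648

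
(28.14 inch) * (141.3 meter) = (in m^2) 101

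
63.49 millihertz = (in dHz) 0.6349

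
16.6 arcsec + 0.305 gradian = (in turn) 0.0007753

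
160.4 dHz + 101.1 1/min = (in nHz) 1.772e+10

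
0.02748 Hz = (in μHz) 2.748e+04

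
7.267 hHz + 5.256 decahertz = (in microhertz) 7.793e+08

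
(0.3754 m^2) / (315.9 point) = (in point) 9549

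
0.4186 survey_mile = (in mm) 6.737e+05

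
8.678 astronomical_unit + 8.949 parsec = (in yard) 3.02e+17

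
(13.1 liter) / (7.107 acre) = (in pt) 0.001291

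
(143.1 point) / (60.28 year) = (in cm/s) 2.656e-09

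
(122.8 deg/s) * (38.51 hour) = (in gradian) 1.892e+07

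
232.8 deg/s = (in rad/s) 4.063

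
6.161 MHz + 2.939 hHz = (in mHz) 6.161e+09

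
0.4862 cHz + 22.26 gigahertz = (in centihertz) 2.226e+12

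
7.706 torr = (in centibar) 1.027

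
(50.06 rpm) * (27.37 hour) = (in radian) 5.165e+05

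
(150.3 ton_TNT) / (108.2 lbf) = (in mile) 8.119e+05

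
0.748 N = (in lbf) 0.1682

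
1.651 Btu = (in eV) 1.087e+22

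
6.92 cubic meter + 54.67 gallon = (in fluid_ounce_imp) 2.508e+05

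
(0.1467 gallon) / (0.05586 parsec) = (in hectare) 3.222e-23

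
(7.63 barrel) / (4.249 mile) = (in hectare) 1.774e-08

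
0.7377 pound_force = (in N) 3.281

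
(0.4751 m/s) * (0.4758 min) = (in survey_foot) 44.5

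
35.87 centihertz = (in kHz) 0.0003587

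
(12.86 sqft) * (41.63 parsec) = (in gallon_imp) 3.376e+20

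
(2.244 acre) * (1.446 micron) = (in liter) 13.13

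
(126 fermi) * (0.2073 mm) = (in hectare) 2.612e-21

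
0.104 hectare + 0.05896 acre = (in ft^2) 1.376e+04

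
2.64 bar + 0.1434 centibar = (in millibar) 2641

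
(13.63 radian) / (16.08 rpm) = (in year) 2.567e-07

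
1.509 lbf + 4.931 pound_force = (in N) 28.65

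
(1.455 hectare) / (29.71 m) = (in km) 0.4897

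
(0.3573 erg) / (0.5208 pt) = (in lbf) 4.372e-05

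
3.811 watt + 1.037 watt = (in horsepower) 0.006501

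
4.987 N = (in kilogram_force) 0.5085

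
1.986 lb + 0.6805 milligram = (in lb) 1.986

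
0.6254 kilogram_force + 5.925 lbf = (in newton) 32.49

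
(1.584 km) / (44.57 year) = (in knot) 2.191e-06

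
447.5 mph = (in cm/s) 2.001e+04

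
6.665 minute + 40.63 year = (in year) 40.63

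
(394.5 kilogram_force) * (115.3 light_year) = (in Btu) 4e+18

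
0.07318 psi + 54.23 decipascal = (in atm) 0.005033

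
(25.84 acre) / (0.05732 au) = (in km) 1.219e-08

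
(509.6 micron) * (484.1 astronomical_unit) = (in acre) 9.12e+06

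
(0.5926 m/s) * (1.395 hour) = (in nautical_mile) 1.607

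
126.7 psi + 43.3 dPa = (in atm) 8.621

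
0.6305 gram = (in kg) 0.0006305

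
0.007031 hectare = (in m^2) 70.31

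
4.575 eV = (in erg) 7.33e-12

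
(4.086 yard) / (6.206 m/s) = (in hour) 0.0001672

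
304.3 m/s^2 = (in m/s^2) 304.3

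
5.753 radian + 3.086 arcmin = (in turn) 0.9158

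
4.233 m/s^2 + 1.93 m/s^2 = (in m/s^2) 6.163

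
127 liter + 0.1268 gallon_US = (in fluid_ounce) 4311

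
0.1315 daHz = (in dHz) 13.15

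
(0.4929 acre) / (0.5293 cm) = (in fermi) 3.769e+20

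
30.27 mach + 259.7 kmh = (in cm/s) 1.038e+06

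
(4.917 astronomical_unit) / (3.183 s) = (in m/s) 2.311e+11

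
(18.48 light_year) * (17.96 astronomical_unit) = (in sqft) 5.056e+30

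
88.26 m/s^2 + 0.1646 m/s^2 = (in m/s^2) 88.42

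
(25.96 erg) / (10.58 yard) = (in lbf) 6.032e-08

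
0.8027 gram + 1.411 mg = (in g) 0.8041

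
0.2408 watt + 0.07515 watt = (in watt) 0.3159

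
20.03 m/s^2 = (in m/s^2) 20.03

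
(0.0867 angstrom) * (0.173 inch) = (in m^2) 3.81e-14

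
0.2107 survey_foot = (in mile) 3.991e-05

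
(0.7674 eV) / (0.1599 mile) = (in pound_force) 1.074e-22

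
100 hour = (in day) 4.167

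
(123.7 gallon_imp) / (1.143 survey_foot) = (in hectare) 0.0001614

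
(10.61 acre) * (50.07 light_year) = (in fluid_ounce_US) 6.878e+26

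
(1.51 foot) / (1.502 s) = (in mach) 0.0008999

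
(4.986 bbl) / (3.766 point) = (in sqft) 6422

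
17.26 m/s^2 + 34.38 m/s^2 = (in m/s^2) 51.64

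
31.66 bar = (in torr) 2.375e+04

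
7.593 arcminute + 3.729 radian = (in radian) 3.731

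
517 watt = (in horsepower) 0.6933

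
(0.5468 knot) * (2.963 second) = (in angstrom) 8.335e+09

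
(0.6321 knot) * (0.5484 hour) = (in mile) 0.3989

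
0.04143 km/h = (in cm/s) 1.151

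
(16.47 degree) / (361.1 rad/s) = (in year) 2.524e-11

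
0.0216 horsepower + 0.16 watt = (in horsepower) 0.02181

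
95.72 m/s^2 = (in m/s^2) 95.72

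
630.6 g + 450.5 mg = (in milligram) 6.311e+05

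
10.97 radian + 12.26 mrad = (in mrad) 1.098e+04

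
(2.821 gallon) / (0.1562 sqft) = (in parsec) 2.385e-17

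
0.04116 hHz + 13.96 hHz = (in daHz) 140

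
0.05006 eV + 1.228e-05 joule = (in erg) 122.8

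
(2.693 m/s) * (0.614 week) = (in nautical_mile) 540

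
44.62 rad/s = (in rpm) 426.1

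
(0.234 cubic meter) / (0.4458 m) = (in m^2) 0.5249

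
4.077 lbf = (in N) 18.14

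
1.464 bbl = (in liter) 232.8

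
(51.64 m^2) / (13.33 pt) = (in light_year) 1.161e-12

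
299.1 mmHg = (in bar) 0.3988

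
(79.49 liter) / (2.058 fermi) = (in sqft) 4.158e+14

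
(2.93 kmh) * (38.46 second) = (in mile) 0.01945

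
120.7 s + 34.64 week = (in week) 34.64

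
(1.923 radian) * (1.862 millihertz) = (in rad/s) 0.003581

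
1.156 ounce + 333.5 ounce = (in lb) 20.92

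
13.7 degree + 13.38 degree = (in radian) 0.4726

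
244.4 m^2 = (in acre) 0.06039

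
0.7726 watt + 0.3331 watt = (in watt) 1.106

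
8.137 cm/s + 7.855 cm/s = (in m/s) 0.1599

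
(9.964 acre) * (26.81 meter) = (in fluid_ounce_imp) 3.805e+10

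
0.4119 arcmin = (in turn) 1.907e-05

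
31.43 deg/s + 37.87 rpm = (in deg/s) 258.6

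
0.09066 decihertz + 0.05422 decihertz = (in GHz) 1.449e-11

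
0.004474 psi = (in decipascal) 308.5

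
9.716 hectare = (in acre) 24.01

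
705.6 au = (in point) 2.992e+17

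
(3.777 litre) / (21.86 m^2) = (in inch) 0.006802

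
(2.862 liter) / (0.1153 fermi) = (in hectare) 2.482e+09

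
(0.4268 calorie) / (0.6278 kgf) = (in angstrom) 2.901e+09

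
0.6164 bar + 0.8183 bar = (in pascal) 1.435e+05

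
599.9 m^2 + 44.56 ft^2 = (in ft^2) 6502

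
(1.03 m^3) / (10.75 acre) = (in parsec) 7.673e-22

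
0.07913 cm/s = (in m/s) 0.0007913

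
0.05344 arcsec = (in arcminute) 0.0008907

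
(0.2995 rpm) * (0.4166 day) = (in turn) 179.7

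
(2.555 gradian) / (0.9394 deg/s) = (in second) 2.448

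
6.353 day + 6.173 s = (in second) 5.489e+05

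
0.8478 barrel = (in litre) 134.8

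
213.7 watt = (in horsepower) 0.2866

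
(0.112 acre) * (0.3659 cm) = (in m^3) 1.658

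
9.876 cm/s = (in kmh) 0.3555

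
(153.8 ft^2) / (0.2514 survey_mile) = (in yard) 0.03862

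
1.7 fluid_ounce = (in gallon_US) 0.01328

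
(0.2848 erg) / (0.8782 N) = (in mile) 2.015e-11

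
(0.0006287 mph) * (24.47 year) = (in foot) 7.116e+05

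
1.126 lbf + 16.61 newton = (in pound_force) 4.86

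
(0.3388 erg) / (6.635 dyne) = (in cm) 0.05106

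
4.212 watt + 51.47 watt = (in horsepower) 0.07467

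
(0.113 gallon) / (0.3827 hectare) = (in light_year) 1.181e-23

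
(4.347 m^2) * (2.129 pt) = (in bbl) 0.02054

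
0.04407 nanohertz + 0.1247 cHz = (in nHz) 1.247e+06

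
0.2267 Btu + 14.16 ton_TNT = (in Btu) 5.615e+07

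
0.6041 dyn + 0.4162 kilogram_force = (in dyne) 4.082e+05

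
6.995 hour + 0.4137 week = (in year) 0.008732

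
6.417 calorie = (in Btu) 0.02545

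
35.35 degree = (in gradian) 39.28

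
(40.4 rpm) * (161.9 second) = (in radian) 684.9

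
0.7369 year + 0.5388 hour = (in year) 0.737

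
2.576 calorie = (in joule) 10.78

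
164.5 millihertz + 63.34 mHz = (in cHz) 22.78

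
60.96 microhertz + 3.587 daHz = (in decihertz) 358.7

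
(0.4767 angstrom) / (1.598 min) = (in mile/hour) 1.112e-12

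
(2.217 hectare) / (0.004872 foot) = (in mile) 9277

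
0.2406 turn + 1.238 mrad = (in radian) 1.513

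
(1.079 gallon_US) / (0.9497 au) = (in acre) 7.104e-18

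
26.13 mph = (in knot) 22.71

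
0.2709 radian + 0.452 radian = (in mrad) 722.9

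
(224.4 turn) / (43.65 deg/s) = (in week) 0.00306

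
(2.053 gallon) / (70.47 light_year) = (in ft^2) 1.255e-19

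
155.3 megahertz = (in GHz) 0.1553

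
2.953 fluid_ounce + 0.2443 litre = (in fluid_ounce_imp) 11.67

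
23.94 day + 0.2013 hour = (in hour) 574.8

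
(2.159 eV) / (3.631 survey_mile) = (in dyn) 5.92e-18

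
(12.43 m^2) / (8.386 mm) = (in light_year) 1.567e-13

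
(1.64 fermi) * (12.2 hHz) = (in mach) 5.876e-15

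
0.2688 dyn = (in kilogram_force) 2.741e-07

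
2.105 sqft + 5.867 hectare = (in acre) 14.5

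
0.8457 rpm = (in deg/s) 5.074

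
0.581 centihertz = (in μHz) 5810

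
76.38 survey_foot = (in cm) 2328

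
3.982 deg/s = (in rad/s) 0.0695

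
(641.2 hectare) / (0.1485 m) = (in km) 4.318e+04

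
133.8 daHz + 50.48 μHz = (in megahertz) 0.001338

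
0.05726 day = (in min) 82.45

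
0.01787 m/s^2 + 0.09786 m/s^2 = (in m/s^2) 0.1157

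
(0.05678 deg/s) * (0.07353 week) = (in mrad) 4.407e+04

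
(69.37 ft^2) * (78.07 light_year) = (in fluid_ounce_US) 1.61e+23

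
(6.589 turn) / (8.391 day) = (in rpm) 0.0005453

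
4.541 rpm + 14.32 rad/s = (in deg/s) 847.7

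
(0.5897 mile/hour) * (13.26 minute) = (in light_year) 2.217e-14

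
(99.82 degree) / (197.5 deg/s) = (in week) 8.357e-07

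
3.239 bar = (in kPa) 323.9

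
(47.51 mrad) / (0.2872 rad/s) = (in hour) 4.595e-05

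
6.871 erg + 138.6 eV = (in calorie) 1.642e-07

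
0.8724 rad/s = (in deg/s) 49.98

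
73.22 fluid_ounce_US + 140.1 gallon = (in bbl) 3.349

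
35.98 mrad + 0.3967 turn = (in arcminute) 8692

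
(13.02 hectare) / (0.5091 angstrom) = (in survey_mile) 1.589e+12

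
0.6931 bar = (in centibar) 69.31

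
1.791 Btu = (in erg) 1.89e+10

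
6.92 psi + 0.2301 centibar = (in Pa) 4.794e+04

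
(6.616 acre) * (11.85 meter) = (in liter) 3.173e+08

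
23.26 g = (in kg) 0.02326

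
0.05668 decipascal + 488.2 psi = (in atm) 33.22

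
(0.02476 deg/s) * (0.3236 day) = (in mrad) 1.208e+04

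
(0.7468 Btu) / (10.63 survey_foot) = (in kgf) 24.8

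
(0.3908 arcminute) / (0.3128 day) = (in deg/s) 2.41e-07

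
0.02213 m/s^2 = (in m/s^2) 0.02213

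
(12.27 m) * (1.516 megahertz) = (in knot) 3.616e+07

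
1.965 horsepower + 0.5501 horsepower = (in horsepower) 2.515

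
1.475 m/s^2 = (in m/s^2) 1.475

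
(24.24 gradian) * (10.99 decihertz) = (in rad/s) 0.4185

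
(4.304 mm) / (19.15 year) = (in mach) 2.093e-14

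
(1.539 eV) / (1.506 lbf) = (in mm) 3.681e-17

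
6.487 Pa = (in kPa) 0.006487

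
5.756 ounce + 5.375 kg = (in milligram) 5.538e+06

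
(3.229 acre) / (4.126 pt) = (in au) 6.001e-05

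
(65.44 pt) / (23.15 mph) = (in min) 3.718e-05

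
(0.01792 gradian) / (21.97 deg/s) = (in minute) 1.223e-05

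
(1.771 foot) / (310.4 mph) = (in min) 6.484e-05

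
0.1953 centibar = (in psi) 0.02833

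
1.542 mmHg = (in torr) 1.542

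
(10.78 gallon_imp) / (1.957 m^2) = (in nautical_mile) 1.352e-05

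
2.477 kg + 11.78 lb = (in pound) 17.24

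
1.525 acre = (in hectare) 0.6171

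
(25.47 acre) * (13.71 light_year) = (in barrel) 8.409e+22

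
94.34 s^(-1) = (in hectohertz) 0.9434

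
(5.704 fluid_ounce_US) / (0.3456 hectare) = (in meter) 4.881e-08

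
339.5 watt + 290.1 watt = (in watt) 629.6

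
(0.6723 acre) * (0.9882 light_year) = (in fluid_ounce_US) 8.601e+23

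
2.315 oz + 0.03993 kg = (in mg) 1.056e+05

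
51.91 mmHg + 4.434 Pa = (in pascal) 6925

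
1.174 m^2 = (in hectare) 0.0001174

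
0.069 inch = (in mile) 1.089e-06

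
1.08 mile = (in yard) 1901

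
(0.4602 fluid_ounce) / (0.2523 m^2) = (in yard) 5.899e-05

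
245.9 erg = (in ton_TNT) 5.877e-15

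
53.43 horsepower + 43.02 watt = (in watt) 3.989e+04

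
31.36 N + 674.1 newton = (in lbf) 158.6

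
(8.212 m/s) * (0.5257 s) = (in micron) 4.317e+06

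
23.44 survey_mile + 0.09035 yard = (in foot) 1.238e+05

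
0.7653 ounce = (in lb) 0.04783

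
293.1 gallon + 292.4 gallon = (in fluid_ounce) 7.494e+04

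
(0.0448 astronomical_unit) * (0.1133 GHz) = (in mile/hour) 1.699e+18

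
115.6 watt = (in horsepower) 0.155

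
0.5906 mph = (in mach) 0.0007754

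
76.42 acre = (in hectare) 30.93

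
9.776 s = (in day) 0.0001131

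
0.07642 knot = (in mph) 0.08794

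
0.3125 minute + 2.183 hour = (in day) 0.09118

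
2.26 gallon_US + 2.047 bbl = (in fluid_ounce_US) 1.129e+04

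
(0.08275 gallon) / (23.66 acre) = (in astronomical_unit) 2.187e-20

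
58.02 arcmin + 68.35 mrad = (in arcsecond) 1.758e+04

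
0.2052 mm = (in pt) 0.5817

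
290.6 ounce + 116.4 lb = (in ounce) 2153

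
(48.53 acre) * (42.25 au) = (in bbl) 7.808e+18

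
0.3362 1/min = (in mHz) 5.603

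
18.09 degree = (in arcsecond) 6.512e+04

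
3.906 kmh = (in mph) 2.427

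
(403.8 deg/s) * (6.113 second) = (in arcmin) 1.481e+05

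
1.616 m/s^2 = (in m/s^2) 1.616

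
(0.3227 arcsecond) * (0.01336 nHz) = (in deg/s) 1.198e-15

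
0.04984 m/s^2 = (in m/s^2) 0.04984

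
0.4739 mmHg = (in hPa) 0.6318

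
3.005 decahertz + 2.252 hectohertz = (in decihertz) 2552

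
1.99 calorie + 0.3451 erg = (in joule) 8.326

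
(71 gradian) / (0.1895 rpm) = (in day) 0.0006505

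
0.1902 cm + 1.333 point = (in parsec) 7.688e-20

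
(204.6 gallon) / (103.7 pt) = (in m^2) 21.17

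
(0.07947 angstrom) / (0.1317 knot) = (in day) 1.358e-15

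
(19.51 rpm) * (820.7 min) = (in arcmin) 3.459e+08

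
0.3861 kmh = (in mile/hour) 0.2399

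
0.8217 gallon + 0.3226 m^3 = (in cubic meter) 0.3257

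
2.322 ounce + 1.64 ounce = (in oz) 3.962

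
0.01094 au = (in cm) 1.637e+11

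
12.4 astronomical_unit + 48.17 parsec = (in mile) 9.236e+14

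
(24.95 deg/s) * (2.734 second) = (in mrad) 1191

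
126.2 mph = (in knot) 109.7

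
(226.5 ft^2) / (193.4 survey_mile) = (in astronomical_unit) 4.519e-16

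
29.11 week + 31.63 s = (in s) 1.761e+07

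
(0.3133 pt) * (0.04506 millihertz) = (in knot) 9.681e-09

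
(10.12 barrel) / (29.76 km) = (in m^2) 5.406e-05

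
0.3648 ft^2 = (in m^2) 0.03389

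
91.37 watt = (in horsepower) 0.1225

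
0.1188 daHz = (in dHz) 11.88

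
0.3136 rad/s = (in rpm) 2.995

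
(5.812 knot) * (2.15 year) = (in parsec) 6.57e-09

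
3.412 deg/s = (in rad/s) 0.05955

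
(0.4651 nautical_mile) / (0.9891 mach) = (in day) 2.96e-05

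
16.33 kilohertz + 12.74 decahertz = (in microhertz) 1.646e+10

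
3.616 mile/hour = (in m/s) 1.616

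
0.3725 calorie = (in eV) 9.728e+18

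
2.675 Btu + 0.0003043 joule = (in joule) 2822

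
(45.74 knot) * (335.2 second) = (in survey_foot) 2.588e+04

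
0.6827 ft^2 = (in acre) 1.567e-05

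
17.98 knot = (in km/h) 33.3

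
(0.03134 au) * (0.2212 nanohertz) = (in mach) 0.003046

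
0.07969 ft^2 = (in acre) 1.829e-06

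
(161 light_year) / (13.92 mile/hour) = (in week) 4.047e+11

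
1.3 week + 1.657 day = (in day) 10.76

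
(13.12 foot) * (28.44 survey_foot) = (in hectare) 0.003467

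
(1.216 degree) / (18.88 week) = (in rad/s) 1.859e-09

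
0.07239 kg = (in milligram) 7.239e+04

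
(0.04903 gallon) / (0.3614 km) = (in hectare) 5.136e-11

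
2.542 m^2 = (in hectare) 0.0002542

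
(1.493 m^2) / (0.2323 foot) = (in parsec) 6.834e-16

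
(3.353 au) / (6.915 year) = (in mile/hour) 5145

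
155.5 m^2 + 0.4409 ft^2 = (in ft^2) 1674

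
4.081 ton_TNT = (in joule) 1.707e+10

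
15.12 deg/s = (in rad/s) 0.2639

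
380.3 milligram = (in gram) 0.3803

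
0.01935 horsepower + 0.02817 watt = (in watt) 14.46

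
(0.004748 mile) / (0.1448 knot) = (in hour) 0.02849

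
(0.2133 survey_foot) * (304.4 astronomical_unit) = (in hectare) 2.961e+08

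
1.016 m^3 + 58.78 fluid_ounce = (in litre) 1018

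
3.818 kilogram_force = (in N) 37.44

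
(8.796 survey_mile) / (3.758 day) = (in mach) 0.000128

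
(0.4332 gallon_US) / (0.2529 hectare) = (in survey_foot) 2.127e-06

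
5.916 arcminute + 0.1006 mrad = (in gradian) 0.116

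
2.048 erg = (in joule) 2.048e-07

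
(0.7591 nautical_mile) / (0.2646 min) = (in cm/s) 8855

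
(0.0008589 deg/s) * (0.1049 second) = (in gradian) 0.0001001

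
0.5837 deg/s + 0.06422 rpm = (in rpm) 0.1615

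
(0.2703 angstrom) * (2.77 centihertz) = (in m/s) 7.487e-13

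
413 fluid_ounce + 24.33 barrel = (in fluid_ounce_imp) 1.366e+05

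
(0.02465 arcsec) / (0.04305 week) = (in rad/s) 4.59e-12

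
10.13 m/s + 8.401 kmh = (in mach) 0.0366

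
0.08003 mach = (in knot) 52.97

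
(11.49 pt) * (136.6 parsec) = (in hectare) 1.709e+12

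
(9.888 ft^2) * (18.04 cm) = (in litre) 165.7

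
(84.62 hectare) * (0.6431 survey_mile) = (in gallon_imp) 1.926e+11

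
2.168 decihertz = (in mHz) 216.8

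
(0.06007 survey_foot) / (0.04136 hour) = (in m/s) 0.000123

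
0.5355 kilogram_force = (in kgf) 0.5355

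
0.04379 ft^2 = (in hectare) 4.068e-07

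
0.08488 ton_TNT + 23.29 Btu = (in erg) 3.552e+15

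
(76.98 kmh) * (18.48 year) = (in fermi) 1.246e+25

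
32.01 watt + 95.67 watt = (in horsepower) 0.1712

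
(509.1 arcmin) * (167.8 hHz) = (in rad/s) 2485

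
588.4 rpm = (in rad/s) 61.62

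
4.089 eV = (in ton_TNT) 1.566e-28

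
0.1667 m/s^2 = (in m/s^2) 0.1667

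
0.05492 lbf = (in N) 0.2443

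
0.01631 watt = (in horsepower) 2.187e-05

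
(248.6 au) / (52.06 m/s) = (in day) 8.268e+06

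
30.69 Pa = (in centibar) 0.03069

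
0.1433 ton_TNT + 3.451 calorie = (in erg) 5.996e+15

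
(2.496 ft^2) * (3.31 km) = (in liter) 7.675e+05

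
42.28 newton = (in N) 42.28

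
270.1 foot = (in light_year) 8.702e-15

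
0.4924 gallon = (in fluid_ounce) 63.03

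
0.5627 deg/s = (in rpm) 0.09378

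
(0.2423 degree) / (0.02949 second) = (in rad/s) 0.1434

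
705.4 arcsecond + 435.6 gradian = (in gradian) 435.8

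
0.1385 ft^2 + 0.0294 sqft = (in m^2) 0.0156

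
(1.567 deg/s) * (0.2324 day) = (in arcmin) 1.888e+06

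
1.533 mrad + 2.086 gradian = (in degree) 1.965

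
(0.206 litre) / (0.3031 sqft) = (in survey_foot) 0.024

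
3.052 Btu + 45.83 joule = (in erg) 3.266e+10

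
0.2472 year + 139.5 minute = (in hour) 2168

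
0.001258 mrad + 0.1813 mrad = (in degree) 0.01046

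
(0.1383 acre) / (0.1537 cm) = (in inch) 1.434e+07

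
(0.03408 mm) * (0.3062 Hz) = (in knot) 2.028e-05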